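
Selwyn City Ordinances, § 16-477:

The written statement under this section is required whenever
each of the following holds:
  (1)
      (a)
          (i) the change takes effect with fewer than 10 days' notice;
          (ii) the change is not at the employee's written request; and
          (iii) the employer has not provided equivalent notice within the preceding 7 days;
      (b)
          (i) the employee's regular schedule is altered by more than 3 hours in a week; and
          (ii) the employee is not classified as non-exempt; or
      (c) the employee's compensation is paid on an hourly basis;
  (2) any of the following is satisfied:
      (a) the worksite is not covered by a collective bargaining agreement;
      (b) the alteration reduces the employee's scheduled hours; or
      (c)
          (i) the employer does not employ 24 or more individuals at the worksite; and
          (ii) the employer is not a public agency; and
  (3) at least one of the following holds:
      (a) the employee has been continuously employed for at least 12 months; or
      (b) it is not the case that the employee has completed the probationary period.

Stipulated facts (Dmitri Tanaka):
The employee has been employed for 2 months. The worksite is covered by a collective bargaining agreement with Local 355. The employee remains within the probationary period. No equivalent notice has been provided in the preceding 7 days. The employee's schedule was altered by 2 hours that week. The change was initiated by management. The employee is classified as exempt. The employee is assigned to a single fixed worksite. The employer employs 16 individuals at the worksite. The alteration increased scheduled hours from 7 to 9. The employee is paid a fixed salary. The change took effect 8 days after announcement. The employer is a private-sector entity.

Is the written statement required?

(i) < 10 days' notice — satisfied.
(ii) not employee-requested — met.
(iii) no recent notice — holds.
(a) = T AND T AND T = true.
(i) schedule shift > 3h — not met.
(ii) not (non-exempt) — holds.
So (b) is not satisfied (F AND T).
(c) hourly-paid — fails.
(1): T OR F OR F → true.
(a) no CBA — fails.
(b) hours reduced — not met.
(i) not (≥ 24 at site) — met.
(ii) not (public agency) — met.
(c) = T AND T = true.
(2): F OR F OR T → true.
(a) tenure ≥ 12 mo. — not met.
(b) not (past probation) — satisfied.
So (3) is satisfied (F OR T).
So Overall is satisfied (T AND T AND T).

Yes — required.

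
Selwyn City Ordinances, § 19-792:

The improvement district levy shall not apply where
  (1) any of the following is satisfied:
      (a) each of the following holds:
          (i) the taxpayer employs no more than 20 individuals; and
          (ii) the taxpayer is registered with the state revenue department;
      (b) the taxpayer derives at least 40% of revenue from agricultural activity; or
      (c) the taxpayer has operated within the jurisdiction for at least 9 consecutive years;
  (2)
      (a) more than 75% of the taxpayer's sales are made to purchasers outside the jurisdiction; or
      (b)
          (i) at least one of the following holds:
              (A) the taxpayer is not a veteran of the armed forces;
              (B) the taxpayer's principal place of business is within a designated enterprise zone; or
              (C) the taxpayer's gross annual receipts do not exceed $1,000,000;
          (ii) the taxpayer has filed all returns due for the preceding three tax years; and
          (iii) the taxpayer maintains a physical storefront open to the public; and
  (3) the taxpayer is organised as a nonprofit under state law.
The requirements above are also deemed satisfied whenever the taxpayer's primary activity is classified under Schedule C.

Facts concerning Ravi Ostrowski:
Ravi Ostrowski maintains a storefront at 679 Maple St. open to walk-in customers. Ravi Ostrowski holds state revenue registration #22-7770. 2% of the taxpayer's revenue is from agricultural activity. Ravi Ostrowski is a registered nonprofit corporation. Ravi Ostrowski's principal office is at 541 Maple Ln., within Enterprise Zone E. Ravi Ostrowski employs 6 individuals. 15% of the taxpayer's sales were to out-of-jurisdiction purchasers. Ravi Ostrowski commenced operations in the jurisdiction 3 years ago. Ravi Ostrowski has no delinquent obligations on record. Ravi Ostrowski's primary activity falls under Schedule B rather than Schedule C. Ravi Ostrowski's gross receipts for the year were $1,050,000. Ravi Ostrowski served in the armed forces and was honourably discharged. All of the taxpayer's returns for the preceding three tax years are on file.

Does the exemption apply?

Yes — exempt.

(i) ≤ 20 employees — met.
(ii) state-registered — satisfied.
(a) = T AND T = true.
(b) ≥40% agricultural — not satisfied.
(c) ≥ 9 yrs in jurisdiction — not met.
(1): T OR F OR F → true.
(a) >75% out-of-jur. sales — not met.
(A) not (veteran) — fails.
(B) in enterprise zone — met.
(C) receipts ≤ $1,000,000 — not met.
(i) = F OR T OR F = true.
(ii) returns current — met.
(iii) has storefront — satisfied.
(b): T AND T AND T → true.
(2) = F OR T = true.
(3) nonprofit — holds.
Overall: T AND T AND T → true.
Exception (Schedule C activity) — not satisfied.
Result: main true OR exception false → true.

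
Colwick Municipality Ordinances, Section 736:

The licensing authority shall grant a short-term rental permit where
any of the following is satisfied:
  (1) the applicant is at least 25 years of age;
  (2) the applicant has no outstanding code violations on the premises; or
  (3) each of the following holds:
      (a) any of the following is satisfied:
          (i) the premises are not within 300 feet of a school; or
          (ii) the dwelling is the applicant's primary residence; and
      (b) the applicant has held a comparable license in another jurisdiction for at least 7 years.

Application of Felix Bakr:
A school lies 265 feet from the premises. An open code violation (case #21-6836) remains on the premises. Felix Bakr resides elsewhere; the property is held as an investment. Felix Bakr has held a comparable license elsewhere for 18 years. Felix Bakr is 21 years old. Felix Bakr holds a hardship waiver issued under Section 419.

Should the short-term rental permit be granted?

No — denied.

(1) age ≥ 25 — fails.
(2) no code violations — not met.
(i) ≥300 ft from school — fails.
(ii) primary residence — fails.
(a) = F OR F = false.
(b) prior license ≥ 7 yr — holds.
(3) = F AND T = false.
So Overall is not satisfied (F OR F OR F).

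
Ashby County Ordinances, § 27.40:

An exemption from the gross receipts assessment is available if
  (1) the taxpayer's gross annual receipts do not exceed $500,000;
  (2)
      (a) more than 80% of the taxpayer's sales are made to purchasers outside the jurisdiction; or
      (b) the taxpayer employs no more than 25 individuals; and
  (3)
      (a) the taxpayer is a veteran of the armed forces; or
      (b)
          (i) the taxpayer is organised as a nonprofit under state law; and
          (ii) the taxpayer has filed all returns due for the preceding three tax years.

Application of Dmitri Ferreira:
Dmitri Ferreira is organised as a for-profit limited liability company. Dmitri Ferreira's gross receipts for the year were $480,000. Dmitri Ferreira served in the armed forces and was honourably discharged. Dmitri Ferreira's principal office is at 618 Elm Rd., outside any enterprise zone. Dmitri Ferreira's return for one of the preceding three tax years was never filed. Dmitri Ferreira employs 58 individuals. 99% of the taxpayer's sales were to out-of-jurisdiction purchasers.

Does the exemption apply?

Yes — exempt.

(1) receipts ≤ $500,000 — met.
(a) >80% out-of-jur. sales — met.
(b) ≤ 25 employees — fails.
So (2) is satisfied (T OR F).
(a) veteran — satisfied.
(i) nonprofit — fails.
(ii) returns current — not satisfied.
(b) = F AND F = false.
(3) = T OR F = true.
Overall = T AND T AND T = true.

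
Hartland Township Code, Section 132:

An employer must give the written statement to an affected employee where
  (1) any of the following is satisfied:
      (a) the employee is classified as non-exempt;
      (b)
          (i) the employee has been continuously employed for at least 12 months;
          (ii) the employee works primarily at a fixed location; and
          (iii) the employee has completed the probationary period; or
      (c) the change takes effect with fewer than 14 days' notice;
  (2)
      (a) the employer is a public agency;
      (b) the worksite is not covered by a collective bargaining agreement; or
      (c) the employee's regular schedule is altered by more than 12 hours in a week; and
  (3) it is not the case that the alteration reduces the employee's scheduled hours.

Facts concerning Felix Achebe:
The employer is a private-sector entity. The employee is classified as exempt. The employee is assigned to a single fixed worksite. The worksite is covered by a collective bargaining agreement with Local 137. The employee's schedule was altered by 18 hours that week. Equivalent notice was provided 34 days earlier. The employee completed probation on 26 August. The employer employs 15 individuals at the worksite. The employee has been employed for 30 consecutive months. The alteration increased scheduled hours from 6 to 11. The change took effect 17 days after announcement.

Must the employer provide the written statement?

(a) non-exempt — not met.
(i) tenure ≥ 12 mo. — holds.
(ii) fixed location — satisfied.
(iii) past probation — holds.
So (b) is satisfied (T AND T AND T).
(c) < 14 days' notice — fails.
So (1) is satisfied (F OR T OR F).
(a) public agency — fails.
(b) no CBA — fails.
(c) schedule shift > 12h — met.
(2): F OR F OR T → true.
(3) not (hours reduced) — satisfied.
Overall = T AND T AND T = true.

Yes — required.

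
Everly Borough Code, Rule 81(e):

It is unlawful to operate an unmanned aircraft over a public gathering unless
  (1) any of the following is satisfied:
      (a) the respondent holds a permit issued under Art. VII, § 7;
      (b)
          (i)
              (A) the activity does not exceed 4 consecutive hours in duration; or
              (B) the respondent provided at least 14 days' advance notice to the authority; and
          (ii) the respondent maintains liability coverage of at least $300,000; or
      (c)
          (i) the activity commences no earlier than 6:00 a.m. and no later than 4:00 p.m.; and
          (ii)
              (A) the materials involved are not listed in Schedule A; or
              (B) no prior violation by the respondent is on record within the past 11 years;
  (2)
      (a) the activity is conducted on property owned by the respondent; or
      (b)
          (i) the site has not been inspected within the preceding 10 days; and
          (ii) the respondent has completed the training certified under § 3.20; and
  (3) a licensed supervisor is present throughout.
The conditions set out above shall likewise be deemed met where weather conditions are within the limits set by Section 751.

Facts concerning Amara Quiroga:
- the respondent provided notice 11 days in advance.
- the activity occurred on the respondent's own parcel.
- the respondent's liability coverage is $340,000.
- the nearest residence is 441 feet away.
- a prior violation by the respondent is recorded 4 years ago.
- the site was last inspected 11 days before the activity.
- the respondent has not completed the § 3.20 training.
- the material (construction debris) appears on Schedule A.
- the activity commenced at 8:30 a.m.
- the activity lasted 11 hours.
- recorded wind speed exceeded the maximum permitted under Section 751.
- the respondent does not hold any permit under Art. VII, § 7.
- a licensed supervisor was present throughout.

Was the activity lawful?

No — unlawful.

(a) holds permit — not met.
(A) ≤ 4 hrs duration — not met.
(B) ≥14 days' notice — not satisfied.
So (i) is not satisfied (F OR F).
(ii) coverage ≥ $300,000 — satisfied.
(b): F AND T → false.
(i) start within hours — satisfied.
(A) not (Schedule A material) — not met.
(B) no prior violation — not satisfied.
(ii): F OR F → false.
(c) = T AND F = false.
(1): F OR F OR F → false.
(a) own property — met.
(i) not (site inspected) — met.
(ii) training certified — fails.
(b): T AND F → false.
(2) = T OR F = true.
(3) supervisor present — satisfied.
Overall: F AND T AND T → false.
Exception (weather ok) — not satisfied.
Result: main false OR exception false → false.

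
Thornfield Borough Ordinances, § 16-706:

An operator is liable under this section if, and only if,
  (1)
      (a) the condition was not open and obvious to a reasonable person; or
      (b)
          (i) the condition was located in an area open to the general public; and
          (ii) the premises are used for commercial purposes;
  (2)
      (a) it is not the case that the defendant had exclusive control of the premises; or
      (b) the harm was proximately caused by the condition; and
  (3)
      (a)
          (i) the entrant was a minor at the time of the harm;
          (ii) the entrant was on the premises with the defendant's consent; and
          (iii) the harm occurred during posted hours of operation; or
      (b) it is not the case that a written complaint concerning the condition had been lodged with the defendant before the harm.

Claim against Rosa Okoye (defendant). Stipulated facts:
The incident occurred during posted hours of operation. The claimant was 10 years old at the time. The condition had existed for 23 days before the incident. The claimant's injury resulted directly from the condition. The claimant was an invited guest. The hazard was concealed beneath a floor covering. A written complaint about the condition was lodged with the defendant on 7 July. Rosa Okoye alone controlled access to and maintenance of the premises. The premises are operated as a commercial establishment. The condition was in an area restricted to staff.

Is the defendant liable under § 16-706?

Yes — liable.

(a) not open/obvious — met.
(i) public area — not met.
(ii) commercial use — met.
So (b) is not satisfied (F AND T).
(1): T OR F → true.
(a) not (exclusive control) — not satisfied.
(b) proximate cause — holds.
So (2) is satisfied (F OR T).
(i) entrant a minor — met.
(ii) consent to enter — holds.
(iii) during posted hours — met.
(a): T AND T AND T → true.
(b) not (complaint lodged) — not satisfied.
So (3) is satisfied (T OR F).
So Overall is satisfied (T AND T AND T).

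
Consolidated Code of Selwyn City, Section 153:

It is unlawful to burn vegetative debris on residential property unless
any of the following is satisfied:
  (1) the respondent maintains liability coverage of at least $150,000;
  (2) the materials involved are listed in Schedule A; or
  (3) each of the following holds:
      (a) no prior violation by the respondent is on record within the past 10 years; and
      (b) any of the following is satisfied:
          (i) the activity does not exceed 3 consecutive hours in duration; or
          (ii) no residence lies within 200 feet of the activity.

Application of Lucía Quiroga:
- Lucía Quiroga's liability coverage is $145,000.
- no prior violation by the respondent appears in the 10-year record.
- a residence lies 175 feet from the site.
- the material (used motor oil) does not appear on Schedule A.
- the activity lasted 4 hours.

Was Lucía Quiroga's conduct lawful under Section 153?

(1) coverage ≥ $150,000 — not met.
(2) Schedule A material — fails.
(a) no prior violation — met.
(i) ≤ 3 hrs duration — fails.
(ii) no residence in 200 ft — fails.
So (b) is not satisfied (F OR F).
So (3) is not satisfied (T AND F).
Overall = F OR F OR F = false.

No — unlawful.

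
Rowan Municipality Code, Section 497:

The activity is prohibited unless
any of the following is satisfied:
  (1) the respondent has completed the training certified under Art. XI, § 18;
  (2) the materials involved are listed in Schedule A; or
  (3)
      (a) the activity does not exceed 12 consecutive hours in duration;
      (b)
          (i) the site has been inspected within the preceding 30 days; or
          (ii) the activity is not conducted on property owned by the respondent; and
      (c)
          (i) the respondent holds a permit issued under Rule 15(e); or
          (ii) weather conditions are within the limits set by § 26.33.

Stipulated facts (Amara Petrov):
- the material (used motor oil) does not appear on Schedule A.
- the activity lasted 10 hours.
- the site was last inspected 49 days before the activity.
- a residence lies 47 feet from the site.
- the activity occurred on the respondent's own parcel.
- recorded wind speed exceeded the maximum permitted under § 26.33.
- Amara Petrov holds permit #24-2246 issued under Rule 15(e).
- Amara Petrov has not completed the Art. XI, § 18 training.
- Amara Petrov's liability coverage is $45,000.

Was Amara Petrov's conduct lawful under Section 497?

No — unlawful.

(1) training certified — fails.
(2) Schedule A material — not satisfied.
(a) ≤ 12 hrs duration — met.
(i) site inspected — fails.
(ii) not (own property) — not satisfied.
(b) = F OR F = false.
(i) holds permit — holds.
(ii) weather ok — not satisfied.
(c) = T OR F = true.
So (3) is not satisfied (T AND F AND T).
Overall = F OR F OR F = false.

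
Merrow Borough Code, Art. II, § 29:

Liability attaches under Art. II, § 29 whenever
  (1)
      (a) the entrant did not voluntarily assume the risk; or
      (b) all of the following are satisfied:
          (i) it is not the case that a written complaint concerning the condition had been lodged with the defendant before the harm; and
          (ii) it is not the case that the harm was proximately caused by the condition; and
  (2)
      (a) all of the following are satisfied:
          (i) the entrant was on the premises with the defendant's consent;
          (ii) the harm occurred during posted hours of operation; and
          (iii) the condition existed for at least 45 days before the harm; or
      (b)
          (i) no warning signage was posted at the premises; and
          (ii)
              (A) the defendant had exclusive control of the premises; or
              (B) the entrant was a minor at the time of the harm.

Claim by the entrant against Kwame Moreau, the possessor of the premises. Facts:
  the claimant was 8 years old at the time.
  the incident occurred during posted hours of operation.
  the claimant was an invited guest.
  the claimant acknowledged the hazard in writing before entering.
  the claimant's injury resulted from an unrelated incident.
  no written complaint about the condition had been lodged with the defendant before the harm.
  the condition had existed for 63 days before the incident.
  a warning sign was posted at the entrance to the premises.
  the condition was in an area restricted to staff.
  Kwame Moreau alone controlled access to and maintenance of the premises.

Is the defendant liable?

(a) no assumed risk — fails.
(i) not (complaint lodged) — satisfied.
(ii) not (proximate cause) — met.
(b) = T AND T = true.
So (1) is satisfied (F OR T).
(i) consent to enter — holds.
(ii) during posted hours — met.
(iii) condition ≥45 days old — holds.
So (a) is satisfied (T AND T AND T).
(i) no signage posted — fails.
(A) exclusive control — holds.
(B) entrant a minor — met.
So (ii) is satisfied (T OR T).
(b) = F AND T = false.
So (2) is satisfied (T OR F).
So Overall is satisfied (T AND T).

Yes — liable.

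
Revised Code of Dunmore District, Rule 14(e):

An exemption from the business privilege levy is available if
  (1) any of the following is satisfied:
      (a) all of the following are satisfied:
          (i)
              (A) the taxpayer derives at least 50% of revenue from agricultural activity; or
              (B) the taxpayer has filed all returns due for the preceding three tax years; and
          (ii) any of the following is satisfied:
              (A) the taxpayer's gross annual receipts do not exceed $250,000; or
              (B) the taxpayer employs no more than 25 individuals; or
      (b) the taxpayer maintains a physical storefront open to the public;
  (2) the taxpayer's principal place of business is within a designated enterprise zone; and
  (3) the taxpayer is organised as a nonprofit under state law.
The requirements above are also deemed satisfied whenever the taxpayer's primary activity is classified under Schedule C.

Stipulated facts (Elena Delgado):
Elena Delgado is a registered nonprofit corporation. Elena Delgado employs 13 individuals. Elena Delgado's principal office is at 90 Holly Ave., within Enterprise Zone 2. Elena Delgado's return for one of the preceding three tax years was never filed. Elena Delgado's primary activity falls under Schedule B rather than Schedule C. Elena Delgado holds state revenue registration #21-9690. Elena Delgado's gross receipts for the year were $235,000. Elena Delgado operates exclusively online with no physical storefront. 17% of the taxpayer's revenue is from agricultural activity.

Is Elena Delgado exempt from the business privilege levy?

(A) ≥50% agricultural — not satisfied.
(B) returns current — fails.
(i): F OR F → false.
(A) receipts ≤ $250,000 — holds.
(B) ≤ 25 employees — met.
So (ii) is satisfied (T OR T).
(a) = F AND T = false.
(b) has storefront — fails.
So (1) is not satisfied (F OR F).
(2) in enterprise zone — satisfied.
(3) nonprofit — met.
So Overall is not satisfied (F AND T AND T).
Exception (Schedule C activity) — not satisfied.
Result: main false OR exception false → false.

No — not exempt.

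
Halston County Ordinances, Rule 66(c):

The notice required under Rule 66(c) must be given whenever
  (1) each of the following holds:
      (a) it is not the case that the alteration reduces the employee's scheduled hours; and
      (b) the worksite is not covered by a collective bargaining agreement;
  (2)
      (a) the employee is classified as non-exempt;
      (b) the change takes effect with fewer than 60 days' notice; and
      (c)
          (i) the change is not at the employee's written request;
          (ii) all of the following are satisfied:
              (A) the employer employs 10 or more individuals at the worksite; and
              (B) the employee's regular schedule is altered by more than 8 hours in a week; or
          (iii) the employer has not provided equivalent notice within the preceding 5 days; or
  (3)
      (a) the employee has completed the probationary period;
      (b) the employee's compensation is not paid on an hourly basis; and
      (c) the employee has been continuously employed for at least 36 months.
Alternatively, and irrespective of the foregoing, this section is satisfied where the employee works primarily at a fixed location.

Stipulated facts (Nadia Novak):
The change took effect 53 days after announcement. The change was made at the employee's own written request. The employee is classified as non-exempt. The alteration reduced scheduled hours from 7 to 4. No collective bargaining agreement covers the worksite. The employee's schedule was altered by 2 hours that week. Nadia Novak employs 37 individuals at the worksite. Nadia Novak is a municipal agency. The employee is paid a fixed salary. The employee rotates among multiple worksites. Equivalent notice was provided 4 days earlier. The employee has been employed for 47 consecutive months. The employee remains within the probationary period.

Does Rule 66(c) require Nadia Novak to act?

No — not required.

(a) not (hours reduced) — fails.
(b) no CBA — satisfied.
So (1) is not satisfied (F AND T).
(a) non-exempt — holds.
(b) < 60 days' notice — holds.
(i) not employee-requested — not met.
(A) ≥ 10 at site — met.
(B) schedule shift > 8h — not met.
So (ii) is not satisfied (T AND F).
(iii) no recent notice — not met.
(c) = F OR F OR F = false.
So (2) is not satisfied (T AND T AND F).
(a) past probation — fails.
(b) not (hourly-paid) — met.
(c) tenure ≥ 36 mo. — satisfied.
So (3) is not satisfied (F AND T AND T).
So Overall is not satisfied (F OR F OR F).
Exception (fixed location) — not satisfied.
Result: main false OR exception false → false.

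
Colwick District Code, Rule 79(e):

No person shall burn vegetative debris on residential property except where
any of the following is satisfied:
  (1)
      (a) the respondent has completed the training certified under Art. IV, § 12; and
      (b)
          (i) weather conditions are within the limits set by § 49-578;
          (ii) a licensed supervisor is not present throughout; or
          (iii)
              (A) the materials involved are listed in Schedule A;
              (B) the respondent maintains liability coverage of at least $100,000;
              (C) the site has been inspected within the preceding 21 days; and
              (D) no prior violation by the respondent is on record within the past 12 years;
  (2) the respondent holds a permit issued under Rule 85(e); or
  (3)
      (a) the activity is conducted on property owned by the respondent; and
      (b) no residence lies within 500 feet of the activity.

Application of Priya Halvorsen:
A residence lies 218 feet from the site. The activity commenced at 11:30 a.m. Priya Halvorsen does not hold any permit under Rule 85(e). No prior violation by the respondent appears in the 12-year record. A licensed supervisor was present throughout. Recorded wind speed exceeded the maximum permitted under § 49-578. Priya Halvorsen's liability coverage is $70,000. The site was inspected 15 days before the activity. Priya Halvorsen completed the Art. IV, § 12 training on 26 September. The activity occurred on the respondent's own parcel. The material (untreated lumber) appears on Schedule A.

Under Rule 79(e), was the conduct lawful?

(a) training certified — met.
(i) weather ok — not satisfied.
(ii) not (supervisor present) — fails.
(A) Schedule A material — satisfied.
(B) coverage ≥ $100,000 — fails.
(C) site inspected — met.
(D) no prior violation — holds.
(iii): T AND F AND T AND T → false.
So (b) is not satisfied (F OR F OR F).
(1) = T AND F = false.
(2) holds permit — fails.
(a) own property — holds.
(b) no residence in 500 ft — fails.
So (3) is not satisfied (T AND F).
So Overall is not satisfied (F OR F OR F).

No — unlawful.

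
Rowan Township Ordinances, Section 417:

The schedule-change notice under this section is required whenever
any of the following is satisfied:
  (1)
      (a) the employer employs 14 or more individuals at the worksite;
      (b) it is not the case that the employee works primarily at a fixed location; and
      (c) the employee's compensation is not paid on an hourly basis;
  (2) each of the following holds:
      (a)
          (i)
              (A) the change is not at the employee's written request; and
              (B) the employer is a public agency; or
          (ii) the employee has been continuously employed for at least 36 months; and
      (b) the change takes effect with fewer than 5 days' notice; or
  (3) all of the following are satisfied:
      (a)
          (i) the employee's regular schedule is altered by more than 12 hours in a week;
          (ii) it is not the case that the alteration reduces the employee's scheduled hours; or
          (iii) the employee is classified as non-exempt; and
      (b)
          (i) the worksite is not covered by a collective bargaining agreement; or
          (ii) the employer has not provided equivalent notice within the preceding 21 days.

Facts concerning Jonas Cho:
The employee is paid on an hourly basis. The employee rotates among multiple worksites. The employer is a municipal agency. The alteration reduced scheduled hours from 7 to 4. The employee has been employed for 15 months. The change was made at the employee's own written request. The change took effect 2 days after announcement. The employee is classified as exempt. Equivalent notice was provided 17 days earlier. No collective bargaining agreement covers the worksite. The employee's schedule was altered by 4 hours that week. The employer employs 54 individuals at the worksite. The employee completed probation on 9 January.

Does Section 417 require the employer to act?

No — not required.

(a) ≥ 14 at site — met.
(b) not (fixed location) — satisfied.
(c) not (hourly-paid) — not met.
So (1) is not satisfied (T AND T AND F).
(A) not employee-requested — not satisfied.
(B) public agency — satisfied.
(i) = F AND T = false.
(ii) tenure ≥ 36 mo. — not satisfied.
(a): F OR F → false.
(b) < 5 days' notice — satisfied.
(2) = F AND T = false.
(i) schedule shift > 12h — fails.
(ii) not (hours reduced) — fails.
(iii) non-exempt — fails.
(a): F OR F OR F → false.
(i) no CBA — satisfied.
(ii) no recent notice — fails.
So (b) is satisfied (T OR F).
(3): F AND T → false.
So Overall is not satisfied (F OR F OR F).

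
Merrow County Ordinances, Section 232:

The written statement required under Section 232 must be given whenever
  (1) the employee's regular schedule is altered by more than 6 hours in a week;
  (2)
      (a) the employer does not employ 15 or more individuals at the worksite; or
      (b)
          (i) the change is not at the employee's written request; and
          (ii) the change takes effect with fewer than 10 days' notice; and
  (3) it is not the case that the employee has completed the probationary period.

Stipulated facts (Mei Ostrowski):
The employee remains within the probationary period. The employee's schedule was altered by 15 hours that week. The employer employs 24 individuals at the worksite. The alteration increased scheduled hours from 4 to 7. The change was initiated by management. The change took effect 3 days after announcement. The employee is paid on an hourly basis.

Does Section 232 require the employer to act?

(1) schedule shift > 6h — holds.
(a) not (≥ 15 at site) — fails.
(i) not employee-requested — satisfied.
(ii) < 10 days' notice — satisfied.
(b) = T AND T = true.
(2) = F OR T = true.
(3) not (past probation) — satisfied.
Overall: T AND T AND T → true.

Yes — required.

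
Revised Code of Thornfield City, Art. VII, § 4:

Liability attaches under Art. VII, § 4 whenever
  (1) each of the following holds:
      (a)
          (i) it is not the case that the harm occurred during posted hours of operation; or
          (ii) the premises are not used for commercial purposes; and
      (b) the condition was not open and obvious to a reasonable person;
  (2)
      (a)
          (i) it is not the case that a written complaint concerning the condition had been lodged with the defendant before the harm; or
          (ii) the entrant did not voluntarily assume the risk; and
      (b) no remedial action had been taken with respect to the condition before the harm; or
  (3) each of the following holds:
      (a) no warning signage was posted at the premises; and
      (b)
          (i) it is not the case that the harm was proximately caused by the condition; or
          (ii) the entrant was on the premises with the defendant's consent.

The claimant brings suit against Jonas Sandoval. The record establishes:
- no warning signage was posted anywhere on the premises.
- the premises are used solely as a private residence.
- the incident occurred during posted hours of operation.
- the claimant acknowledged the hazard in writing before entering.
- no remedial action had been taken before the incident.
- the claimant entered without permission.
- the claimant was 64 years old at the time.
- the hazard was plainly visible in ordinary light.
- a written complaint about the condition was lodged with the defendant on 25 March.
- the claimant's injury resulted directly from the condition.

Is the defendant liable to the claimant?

No — not liable.

(i) not (during posted hours) — not satisfied.
(ii) not (commercial use) — met.
So (a) is satisfied (F OR T).
(b) not open/obvious — not met.
So (1) is not satisfied (T AND F).
(i) not (complaint lodged) — not satisfied.
(ii) no assumed risk — not satisfied.
So (a) is not satisfied (F OR F).
(b) no remedial action — holds.
(2): F AND T → false.
(a) no signage posted — holds.
(i) not (proximate cause) — not satisfied.
(ii) consent to enter — not satisfied.
So (b) is not satisfied (F OR F).
(3): T AND F → false.
Overall: F OR F OR F → false.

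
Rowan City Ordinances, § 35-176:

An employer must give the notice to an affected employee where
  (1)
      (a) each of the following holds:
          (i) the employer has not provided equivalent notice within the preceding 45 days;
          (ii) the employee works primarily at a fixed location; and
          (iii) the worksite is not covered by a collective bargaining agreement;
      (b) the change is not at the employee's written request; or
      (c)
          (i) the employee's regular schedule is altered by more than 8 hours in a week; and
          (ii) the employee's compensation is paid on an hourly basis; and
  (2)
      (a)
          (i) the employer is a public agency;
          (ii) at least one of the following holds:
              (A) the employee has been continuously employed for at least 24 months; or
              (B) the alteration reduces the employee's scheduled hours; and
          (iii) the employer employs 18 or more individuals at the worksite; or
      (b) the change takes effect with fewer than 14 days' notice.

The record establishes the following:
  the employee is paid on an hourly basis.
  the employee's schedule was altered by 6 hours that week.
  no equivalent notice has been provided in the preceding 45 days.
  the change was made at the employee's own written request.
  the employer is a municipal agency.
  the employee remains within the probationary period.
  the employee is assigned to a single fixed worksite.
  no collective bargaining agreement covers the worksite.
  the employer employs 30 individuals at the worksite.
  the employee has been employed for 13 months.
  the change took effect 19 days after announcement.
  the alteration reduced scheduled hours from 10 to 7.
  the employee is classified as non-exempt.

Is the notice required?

(i) no recent notice — satisfied.
(ii) fixed location — met.
(iii) no CBA — satisfied.
(a): T AND T AND T → true.
(b) not employee-requested — not satisfied.
(i) schedule shift > 8h — not satisfied.
(ii) hourly-paid — met.
(c): F AND T → false.
(1): T OR F OR F → true.
(i) public agency — holds.
(A) tenure ≥ 24 mo. — not met.
(B) hours reduced — satisfied.
(ii) = F OR T = true.
(iii) ≥ 18 at site — satisfied.
(a): T AND T AND T → true.
(b) < 14 days' notice — not met.
(2): T OR F → true.
Overall: T AND T → true.

Yes — required.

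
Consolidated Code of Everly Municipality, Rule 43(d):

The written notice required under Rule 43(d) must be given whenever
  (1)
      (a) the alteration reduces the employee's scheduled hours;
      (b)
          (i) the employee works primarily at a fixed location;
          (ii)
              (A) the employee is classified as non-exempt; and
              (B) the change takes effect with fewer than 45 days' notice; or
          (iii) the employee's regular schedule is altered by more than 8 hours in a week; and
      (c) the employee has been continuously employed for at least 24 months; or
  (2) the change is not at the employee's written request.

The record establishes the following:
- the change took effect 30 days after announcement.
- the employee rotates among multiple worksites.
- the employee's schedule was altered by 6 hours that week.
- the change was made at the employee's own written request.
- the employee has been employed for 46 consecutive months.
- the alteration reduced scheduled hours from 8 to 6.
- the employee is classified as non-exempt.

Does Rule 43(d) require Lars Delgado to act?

Yes — required.

(a) hours reduced — satisfied.
(i) fixed location — not met.
(A) non-exempt — met.
(B) < 45 days' notice — met.
(ii): T AND T → true.
(iii) schedule shift > 8h — fails.
So (b) is satisfied (F OR T OR F).
(c) tenure ≥ 24 mo. — holds.
(1): T AND T AND T → true.
(2) not employee-requested — fails.
Overall = T OR F = true.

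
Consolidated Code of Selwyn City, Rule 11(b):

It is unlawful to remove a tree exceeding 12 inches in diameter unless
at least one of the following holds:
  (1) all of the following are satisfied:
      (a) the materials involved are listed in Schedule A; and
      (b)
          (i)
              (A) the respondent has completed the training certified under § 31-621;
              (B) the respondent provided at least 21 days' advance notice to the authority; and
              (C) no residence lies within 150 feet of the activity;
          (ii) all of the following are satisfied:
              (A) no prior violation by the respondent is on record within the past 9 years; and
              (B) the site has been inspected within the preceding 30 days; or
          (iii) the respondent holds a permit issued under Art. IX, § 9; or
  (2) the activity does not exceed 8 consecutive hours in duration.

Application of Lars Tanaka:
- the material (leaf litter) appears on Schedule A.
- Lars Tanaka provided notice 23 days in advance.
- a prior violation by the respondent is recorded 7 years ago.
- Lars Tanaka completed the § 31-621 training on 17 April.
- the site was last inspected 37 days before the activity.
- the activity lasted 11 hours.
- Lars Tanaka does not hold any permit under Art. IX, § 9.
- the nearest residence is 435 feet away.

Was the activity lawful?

(a) Schedule A material — satisfied.
(A) training certified — satisfied.
(B) ≥21 days' notice — met.
(C) no residence in 150 ft — met.
(i) = T AND T AND T = true.
(A) no prior violation — not met.
(B) site inspected — fails.
(ii) = F AND F = false.
(iii) holds permit — not satisfied.
So (b) is satisfied (T OR F OR F).
(1): T AND T → true.
(2) ≤ 8 hrs duration — fails.
Overall: T OR F → true.

Yes — lawful.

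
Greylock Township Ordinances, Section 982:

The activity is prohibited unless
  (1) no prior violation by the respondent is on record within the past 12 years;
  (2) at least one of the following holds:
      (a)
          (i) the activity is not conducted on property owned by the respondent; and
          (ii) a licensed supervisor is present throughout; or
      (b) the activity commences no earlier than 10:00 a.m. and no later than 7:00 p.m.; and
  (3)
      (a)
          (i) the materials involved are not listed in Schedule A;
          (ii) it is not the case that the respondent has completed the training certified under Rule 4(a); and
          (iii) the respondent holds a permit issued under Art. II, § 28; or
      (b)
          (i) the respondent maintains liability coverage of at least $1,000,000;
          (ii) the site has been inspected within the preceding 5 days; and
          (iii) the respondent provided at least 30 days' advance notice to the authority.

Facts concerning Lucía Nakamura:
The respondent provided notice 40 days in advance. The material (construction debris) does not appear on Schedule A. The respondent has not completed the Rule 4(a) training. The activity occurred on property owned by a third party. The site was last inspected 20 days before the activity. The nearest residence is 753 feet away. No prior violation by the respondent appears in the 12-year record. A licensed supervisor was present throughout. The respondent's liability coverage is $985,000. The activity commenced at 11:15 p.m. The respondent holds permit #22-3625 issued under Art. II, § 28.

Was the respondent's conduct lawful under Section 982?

Yes — lawful.

(1) no prior violation — satisfied.
(i) not (own property) — holds.
(ii) supervisor present — satisfied.
(a) = T AND T = true.
(b) start within hours — not satisfied.
(2): T OR F → true.
(i) not (Schedule A material) — satisfied.
(ii) not (training certified) — met.
(iii) holds permit — satisfied.
(a) = T AND T AND T = true.
(i) coverage ≥ $1,000,000 — fails.
(ii) site inspected — fails.
(iii) ≥30 days' notice — satisfied.
(b): F AND F AND T → false.
(3) = T OR F = true.
Overall = T AND T AND T = true.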